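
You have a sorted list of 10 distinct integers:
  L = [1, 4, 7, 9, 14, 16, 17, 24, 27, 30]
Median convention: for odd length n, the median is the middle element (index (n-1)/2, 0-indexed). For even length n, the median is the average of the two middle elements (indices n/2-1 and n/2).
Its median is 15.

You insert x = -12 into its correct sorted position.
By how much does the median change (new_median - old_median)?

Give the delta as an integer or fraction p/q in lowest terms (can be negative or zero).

Answer: -1

Derivation:
Old median = 15
After inserting x = -12: new sorted = [-12, 1, 4, 7, 9, 14, 16, 17, 24, 27, 30]
New median = 14
Delta = 14 - 15 = -1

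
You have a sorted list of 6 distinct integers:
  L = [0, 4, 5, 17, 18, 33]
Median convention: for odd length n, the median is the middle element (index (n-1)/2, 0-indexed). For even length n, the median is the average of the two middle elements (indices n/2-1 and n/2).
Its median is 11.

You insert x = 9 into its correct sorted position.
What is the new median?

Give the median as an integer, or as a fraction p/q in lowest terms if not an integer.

Answer: 9

Derivation:
Old list (sorted, length 6): [0, 4, 5, 17, 18, 33]
Old median = 11
Insert x = 9
Old length even (6). Middle pair: indices 2,3 = 5,17.
New length odd (7). New median = single middle element.
x = 9: 3 elements are < x, 3 elements are > x.
New sorted list: [0, 4, 5, 9, 17, 18, 33]
New median = 9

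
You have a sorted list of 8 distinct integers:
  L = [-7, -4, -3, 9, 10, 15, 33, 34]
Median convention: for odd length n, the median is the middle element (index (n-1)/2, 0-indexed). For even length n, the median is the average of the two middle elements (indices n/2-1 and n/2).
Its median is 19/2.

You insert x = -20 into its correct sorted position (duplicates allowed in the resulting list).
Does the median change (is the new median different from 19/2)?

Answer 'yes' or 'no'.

Answer: yes

Derivation:
Old median = 19/2
Insert x = -20
New median = 9
Changed? yes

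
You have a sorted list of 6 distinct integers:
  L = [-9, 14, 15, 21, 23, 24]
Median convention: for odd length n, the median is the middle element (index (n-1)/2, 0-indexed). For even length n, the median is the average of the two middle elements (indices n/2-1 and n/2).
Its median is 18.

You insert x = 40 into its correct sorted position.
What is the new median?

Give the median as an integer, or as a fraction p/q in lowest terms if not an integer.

Answer: 21

Derivation:
Old list (sorted, length 6): [-9, 14, 15, 21, 23, 24]
Old median = 18
Insert x = 40
Old length even (6). Middle pair: indices 2,3 = 15,21.
New length odd (7). New median = single middle element.
x = 40: 6 elements are < x, 0 elements are > x.
New sorted list: [-9, 14, 15, 21, 23, 24, 40]
New median = 21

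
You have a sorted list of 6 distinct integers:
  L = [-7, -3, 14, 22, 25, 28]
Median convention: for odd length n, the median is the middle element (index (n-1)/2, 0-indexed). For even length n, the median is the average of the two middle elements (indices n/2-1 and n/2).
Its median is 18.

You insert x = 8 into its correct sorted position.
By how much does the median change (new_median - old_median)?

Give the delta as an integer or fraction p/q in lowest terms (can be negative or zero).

Old median = 18
After inserting x = 8: new sorted = [-7, -3, 8, 14, 22, 25, 28]
New median = 14
Delta = 14 - 18 = -4

Answer: -4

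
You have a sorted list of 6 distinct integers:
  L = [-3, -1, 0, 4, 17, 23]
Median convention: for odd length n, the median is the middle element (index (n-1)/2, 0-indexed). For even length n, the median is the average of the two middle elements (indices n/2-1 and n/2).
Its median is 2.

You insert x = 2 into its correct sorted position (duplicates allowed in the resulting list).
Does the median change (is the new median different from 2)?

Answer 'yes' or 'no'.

Answer: no

Derivation:
Old median = 2
Insert x = 2
New median = 2
Changed? no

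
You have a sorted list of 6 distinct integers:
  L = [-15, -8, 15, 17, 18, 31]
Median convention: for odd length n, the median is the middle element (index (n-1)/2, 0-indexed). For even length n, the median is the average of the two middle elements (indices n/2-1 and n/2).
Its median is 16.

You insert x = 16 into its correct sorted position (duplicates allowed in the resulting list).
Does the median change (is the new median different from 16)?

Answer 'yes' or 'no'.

Answer: no

Derivation:
Old median = 16
Insert x = 16
New median = 16
Changed? no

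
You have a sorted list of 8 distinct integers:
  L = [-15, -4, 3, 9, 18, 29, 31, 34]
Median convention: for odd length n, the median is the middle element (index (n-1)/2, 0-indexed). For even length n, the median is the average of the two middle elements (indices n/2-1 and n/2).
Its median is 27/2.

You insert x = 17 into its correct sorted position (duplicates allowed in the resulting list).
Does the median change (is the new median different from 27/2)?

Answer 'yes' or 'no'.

Answer: yes

Derivation:
Old median = 27/2
Insert x = 17
New median = 17
Changed? yes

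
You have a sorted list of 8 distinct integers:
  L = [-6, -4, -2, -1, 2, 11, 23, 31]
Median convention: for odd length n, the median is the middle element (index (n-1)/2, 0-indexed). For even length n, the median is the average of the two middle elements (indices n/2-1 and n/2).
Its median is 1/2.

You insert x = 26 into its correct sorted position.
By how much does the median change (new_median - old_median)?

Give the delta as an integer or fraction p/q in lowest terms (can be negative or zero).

Answer: 3/2

Derivation:
Old median = 1/2
After inserting x = 26: new sorted = [-6, -4, -2, -1, 2, 11, 23, 26, 31]
New median = 2
Delta = 2 - 1/2 = 3/2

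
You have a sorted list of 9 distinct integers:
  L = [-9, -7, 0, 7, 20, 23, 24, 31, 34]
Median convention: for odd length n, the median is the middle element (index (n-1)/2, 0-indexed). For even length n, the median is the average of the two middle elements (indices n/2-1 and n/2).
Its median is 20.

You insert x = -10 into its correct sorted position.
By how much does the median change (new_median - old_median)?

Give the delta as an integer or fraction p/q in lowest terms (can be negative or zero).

Old median = 20
After inserting x = -10: new sorted = [-10, -9, -7, 0, 7, 20, 23, 24, 31, 34]
New median = 27/2
Delta = 27/2 - 20 = -13/2

Answer: -13/2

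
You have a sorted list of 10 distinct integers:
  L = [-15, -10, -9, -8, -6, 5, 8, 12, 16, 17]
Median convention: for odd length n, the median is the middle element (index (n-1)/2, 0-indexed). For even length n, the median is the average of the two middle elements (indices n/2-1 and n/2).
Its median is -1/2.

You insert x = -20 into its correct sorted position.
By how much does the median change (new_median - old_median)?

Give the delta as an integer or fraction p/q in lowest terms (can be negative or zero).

Answer: -11/2

Derivation:
Old median = -1/2
After inserting x = -20: new sorted = [-20, -15, -10, -9, -8, -6, 5, 8, 12, 16, 17]
New median = -6
Delta = -6 - -1/2 = -11/2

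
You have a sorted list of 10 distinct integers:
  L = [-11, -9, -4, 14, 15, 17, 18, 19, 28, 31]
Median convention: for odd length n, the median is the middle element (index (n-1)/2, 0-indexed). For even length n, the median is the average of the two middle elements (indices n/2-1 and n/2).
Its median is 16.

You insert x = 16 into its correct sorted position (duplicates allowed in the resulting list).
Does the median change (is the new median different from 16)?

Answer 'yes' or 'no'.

Old median = 16
Insert x = 16
New median = 16
Changed? no

Answer: no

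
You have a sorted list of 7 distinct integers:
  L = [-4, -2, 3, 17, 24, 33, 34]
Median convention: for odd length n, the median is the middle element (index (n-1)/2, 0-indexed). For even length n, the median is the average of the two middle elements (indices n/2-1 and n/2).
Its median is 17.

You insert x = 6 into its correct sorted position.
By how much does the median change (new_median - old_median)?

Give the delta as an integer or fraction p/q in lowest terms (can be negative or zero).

Answer: -11/2

Derivation:
Old median = 17
After inserting x = 6: new sorted = [-4, -2, 3, 6, 17, 24, 33, 34]
New median = 23/2
Delta = 23/2 - 17 = -11/2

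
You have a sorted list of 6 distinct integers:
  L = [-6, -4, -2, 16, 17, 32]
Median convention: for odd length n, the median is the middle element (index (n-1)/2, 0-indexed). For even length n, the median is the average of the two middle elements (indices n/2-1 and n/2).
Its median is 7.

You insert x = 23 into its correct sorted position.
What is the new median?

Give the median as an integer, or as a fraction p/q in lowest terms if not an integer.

Answer: 16

Derivation:
Old list (sorted, length 6): [-6, -4, -2, 16, 17, 32]
Old median = 7
Insert x = 23
Old length even (6). Middle pair: indices 2,3 = -2,16.
New length odd (7). New median = single middle element.
x = 23: 5 elements are < x, 1 elements are > x.
New sorted list: [-6, -4, -2, 16, 17, 23, 32]
New median = 16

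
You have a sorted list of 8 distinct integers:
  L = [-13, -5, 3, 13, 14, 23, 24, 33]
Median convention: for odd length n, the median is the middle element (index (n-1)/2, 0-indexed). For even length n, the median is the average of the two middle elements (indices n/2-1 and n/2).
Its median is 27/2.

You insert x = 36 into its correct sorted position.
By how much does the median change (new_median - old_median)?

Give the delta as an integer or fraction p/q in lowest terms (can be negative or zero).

Answer: 1/2

Derivation:
Old median = 27/2
After inserting x = 36: new sorted = [-13, -5, 3, 13, 14, 23, 24, 33, 36]
New median = 14
Delta = 14 - 27/2 = 1/2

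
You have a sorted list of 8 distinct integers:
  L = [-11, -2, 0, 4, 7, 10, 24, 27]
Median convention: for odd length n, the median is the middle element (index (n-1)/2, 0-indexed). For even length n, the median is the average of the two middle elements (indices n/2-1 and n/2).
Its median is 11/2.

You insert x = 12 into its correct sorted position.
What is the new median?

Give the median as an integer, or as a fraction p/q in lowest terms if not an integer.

Old list (sorted, length 8): [-11, -2, 0, 4, 7, 10, 24, 27]
Old median = 11/2
Insert x = 12
Old length even (8). Middle pair: indices 3,4 = 4,7.
New length odd (9). New median = single middle element.
x = 12: 6 elements are < x, 2 elements are > x.
New sorted list: [-11, -2, 0, 4, 7, 10, 12, 24, 27]
New median = 7

Answer: 7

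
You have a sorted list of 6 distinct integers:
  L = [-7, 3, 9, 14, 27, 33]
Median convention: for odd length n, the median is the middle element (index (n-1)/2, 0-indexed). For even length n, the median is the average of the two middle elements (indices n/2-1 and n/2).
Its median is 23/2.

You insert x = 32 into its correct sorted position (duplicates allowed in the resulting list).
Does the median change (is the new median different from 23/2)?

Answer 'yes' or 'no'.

Old median = 23/2
Insert x = 32
New median = 14
Changed? yes

Answer: yes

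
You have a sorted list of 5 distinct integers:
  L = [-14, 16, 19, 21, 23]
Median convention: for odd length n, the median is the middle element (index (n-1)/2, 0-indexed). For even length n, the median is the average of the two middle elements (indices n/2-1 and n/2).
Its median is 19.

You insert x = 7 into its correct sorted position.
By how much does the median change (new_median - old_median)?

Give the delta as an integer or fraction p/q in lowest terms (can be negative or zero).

Old median = 19
After inserting x = 7: new sorted = [-14, 7, 16, 19, 21, 23]
New median = 35/2
Delta = 35/2 - 19 = -3/2

Answer: -3/2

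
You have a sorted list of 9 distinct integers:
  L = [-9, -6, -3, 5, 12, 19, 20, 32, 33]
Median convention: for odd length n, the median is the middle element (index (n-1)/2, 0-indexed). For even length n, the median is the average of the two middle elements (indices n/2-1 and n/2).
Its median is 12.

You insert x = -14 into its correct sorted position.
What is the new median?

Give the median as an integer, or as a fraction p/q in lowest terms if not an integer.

Answer: 17/2

Derivation:
Old list (sorted, length 9): [-9, -6, -3, 5, 12, 19, 20, 32, 33]
Old median = 12
Insert x = -14
Old length odd (9). Middle was index 4 = 12.
New length even (10). New median = avg of two middle elements.
x = -14: 0 elements are < x, 9 elements are > x.
New sorted list: [-14, -9, -6, -3, 5, 12, 19, 20, 32, 33]
New median = 17/2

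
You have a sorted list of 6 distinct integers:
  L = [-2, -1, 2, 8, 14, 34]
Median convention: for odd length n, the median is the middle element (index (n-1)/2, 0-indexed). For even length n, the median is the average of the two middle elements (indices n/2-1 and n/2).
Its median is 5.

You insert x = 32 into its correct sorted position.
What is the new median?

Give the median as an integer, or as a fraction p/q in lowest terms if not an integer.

Old list (sorted, length 6): [-2, -1, 2, 8, 14, 34]
Old median = 5
Insert x = 32
Old length even (6). Middle pair: indices 2,3 = 2,8.
New length odd (7). New median = single middle element.
x = 32: 5 elements are < x, 1 elements are > x.
New sorted list: [-2, -1, 2, 8, 14, 32, 34]
New median = 8

Answer: 8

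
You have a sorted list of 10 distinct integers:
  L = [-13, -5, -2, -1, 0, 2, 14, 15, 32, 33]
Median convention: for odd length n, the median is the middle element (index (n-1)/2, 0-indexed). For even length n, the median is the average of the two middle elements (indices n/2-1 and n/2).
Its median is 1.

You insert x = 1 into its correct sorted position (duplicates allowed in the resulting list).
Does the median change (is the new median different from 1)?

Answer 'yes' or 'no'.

Answer: no

Derivation:
Old median = 1
Insert x = 1
New median = 1
Changed? no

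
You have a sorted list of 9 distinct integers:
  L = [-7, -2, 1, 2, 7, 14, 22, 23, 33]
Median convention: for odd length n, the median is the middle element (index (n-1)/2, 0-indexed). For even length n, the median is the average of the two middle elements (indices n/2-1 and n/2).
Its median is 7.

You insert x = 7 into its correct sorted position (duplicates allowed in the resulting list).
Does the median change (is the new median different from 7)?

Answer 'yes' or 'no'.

Answer: no

Derivation:
Old median = 7
Insert x = 7
New median = 7
Changed? no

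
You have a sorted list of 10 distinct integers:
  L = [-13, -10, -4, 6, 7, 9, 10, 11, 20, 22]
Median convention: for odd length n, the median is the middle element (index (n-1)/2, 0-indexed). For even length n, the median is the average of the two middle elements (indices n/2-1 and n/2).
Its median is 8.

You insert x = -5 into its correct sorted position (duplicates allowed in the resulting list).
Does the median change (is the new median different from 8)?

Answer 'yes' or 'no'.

Old median = 8
Insert x = -5
New median = 7
Changed? yes

Answer: yes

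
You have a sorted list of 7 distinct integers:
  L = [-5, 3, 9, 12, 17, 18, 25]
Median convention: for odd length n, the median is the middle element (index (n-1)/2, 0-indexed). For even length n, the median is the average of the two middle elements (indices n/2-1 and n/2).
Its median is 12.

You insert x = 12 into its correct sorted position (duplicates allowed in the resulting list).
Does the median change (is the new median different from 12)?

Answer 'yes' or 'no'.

Answer: no

Derivation:
Old median = 12
Insert x = 12
New median = 12
Changed? no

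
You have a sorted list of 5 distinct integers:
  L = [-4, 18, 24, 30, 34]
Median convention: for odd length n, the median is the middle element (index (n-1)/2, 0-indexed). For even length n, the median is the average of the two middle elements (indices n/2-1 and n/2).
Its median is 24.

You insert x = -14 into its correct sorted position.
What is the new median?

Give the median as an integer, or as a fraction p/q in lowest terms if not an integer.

Old list (sorted, length 5): [-4, 18, 24, 30, 34]
Old median = 24
Insert x = -14
Old length odd (5). Middle was index 2 = 24.
New length even (6). New median = avg of two middle elements.
x = -14: 0 elements are < x, 5 elements are > x.
New sorted list: [-14, -4, 18, 24, 30, 34]
New median = 21

Answer: 21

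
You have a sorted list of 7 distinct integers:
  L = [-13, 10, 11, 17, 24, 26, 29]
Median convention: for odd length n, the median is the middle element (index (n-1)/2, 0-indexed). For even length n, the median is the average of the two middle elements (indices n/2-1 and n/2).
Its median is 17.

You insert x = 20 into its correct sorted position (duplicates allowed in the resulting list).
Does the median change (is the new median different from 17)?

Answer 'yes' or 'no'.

Answer: yes

Derivation:
Old median = 17
Insert x = 20
New median = 37/2
Changed? yes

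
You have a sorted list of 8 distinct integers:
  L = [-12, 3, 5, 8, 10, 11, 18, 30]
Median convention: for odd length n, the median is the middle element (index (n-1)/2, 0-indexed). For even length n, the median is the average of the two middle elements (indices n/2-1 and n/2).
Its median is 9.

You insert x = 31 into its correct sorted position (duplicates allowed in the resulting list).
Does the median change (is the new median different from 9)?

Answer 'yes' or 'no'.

Answer: yes

Derivation:
Old median = 9
Insert x = 31
New median = 10
Changed? yes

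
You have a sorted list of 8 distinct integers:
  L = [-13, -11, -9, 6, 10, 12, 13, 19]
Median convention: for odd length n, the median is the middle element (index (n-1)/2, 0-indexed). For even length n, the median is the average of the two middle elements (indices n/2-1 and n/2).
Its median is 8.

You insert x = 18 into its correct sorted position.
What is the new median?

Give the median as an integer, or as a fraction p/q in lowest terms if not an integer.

Old list (sorted, length 8): [-13, -11, -9, 6, 10, 12, 13, 19]
Old median = 8
Insert x = 18
Old length even (8). Middle pair: indices 3,4 = 6,10.
New length odd (9). New median = single middle element.
x = 18: 7 elements are < x, 1 elements are > x.
New sorted list: [-13, -11, -9, 6, 10, 12, 13, 18, 19]
New median = 10

Answer: 10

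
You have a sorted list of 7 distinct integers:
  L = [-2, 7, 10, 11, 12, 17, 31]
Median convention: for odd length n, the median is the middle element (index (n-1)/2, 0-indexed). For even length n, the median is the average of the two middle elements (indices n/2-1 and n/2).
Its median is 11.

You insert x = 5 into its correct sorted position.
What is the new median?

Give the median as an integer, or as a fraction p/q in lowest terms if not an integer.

Answer: 21/2

Derivation:
Old list (sorted, length 7): [-2, 7, 10, 11, 12, 17, 31]
Old median = 11
Insert x = 5
Old length odd (7). Middle was index 3 = 11.
New length even (8). New median = avg of two middle elements.
x = 5: 1 elements are < x, 6 elements are > x.
New sorted list: [-2, 5, 7, 10, 11, 12, 17, 31]
New median = 21/2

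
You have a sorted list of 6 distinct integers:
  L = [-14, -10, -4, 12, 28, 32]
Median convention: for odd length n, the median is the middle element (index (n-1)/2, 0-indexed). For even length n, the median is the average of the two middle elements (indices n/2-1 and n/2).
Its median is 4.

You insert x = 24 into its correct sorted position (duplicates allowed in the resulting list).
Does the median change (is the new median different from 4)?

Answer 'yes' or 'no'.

Answer: yes

Derivation:
Old median = 4
Insert x = 24
New median = 12
Changed? yes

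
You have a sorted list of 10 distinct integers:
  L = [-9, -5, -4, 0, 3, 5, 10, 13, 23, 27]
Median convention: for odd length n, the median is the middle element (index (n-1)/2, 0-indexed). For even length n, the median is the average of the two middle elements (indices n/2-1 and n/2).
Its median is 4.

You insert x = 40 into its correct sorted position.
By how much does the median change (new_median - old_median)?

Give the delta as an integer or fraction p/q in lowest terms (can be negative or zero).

Answer: 1

Derivation:
Old median = 4
After inserting x = 40: new sorted = [-9, -5, -4, 0, 3, 5, 10, 13, 23, 27, 40]
New median = 5
Delta = 5 - 4 = 1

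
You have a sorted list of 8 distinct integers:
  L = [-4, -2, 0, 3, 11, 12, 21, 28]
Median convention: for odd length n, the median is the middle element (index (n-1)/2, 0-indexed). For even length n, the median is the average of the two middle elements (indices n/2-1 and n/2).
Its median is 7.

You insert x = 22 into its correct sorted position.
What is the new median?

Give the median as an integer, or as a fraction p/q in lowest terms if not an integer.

Old list (sorted, length 8): [-4, -2, 0, 3, 11, 12, 21, 28]
Old median = 7
Insert x = 22
Old length even (8). Middle pair: indices 3,4 = 3,11.
New length odd (9). New median = single middle element.
x = 22: 7 elements are < x, 1 elements are > x.
New sorted list: [-4, -2, 0, 3, 11, 12, 21, 22, 28]
New median = 11

Answer: 11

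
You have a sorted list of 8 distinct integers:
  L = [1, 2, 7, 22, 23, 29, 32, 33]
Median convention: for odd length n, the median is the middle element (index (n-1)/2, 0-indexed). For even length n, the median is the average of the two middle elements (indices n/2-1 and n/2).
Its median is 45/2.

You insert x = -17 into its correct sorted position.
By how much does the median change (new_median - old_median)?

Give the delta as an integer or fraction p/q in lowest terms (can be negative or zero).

Old median = 45/2
After inserting x = -17: new sorted = [-17, 1, 2, 7, 22, 23, 29, 32, 33]
New median = 22
Delta = 22 - 45/2 = -1/2

Answer: -1/2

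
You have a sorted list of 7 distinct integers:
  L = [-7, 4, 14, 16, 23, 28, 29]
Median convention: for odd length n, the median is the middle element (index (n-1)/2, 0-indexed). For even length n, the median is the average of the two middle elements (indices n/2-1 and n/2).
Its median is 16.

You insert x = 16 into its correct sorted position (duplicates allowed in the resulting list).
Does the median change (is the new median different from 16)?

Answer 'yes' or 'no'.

Answer: no

Derivation:
Old median = 16
Insert x = 16
New median = 16
Changed? no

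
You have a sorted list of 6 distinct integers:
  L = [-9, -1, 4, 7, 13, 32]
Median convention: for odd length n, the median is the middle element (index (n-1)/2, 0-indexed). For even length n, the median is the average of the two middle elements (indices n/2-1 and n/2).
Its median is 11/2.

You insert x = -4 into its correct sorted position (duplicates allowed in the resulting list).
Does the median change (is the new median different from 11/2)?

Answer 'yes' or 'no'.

Answer: yes

Derivation:
Old median = 11/2
Insert x = -4
New median = 4
Changed? yes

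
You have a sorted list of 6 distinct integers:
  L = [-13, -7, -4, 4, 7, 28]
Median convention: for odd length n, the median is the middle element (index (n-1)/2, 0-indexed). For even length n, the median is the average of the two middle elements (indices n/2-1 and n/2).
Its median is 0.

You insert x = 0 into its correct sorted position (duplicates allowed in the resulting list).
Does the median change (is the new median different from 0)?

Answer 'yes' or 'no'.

Answer: no

Derivation:
Old median = 0
Insert x = 0
New median = 0
Changed? no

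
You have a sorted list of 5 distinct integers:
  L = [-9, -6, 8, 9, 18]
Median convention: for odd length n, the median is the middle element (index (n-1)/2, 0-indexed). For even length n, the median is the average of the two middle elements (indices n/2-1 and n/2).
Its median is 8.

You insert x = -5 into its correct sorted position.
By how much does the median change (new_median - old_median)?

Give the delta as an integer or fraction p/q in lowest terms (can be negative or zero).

Old median = 8
After inserting x = -5: new sorted = [-9, -6, -5, 8, 9, 18]
New median = 3/2
Delta = 3/2 - 8 = -13/2

Answer: -13/2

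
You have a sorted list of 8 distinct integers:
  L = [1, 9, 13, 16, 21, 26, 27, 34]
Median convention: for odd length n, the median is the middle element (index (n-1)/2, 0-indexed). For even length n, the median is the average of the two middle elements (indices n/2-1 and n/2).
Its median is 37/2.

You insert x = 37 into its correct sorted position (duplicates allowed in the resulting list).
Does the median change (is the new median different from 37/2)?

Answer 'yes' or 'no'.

Answer: yes

Derivation:
Old median = 37/2
Insert x = 37
New median = 21
Changed? yes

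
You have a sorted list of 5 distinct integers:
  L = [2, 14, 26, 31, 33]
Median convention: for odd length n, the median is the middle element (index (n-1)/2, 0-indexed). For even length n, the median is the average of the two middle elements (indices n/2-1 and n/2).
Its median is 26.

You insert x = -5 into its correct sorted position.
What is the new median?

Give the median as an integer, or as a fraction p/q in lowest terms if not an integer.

Answer: 20

Derivation:
Old list (sorted, length 5): [2, 14, 26, 31, 33]
Old median = 26
Insert x = -5
Old length odd (5). Middle was index 2 = 26.
New length even (6). New median = avg of two middle elements.
x = -5: 0 elements are < x, 5 elements are > x.
New sorted list: [-5, 2, 14, 26, 31, 33]
New median = 20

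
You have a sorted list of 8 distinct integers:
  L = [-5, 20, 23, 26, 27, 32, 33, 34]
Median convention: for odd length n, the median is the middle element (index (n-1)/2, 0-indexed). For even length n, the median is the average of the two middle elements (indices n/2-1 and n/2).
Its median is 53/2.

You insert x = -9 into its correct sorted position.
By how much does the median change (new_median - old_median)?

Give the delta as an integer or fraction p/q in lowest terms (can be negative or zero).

Old median = 53/2
After inserting x = -9: new sorted = [-9, -5, 20, 23, 26, 27, 32, 33, 34]
New median = 26
Delta = 26 - 53/2 = -1/2

Answer: -1/2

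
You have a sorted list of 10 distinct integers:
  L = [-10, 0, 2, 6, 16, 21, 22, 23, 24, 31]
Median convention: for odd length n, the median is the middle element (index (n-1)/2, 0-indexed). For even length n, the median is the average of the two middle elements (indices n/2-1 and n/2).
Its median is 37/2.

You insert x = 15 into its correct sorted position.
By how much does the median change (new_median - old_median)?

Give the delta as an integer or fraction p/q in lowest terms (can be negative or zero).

Answer: -5/2

Derivation:
Old median = 37/2
After inserting x = 15: new sorted = [-10, 0, 2, 6, 15, 16, 21, 22, 23, 24, 31]
New median = 16
Delta = 16 - 37/2 = -5/2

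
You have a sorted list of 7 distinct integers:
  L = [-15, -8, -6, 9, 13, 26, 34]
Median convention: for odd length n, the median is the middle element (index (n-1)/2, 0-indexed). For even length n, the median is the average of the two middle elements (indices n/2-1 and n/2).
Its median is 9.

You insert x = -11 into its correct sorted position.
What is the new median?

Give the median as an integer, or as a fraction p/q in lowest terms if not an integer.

Old list (sorted, length 7): [-15, -8, -6, 9, 13, 26, 34]
Old median = 9
Insert x = -11
Old length odd (7). Middle was index 3 = 9.
New length even (8). New median = avg of two middle elements.
x = -11: 1 elements are < x, 6 elements are > x.
New sorted list: [-15, -11, -8, -6, 9, 13, 26, 34]
New median = 3/2

Answer: 3/2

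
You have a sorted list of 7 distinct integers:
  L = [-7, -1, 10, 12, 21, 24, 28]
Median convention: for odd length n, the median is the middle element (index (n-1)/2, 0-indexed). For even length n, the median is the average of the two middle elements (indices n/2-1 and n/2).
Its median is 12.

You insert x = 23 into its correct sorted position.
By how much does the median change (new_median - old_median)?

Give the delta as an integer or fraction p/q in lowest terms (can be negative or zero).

Answer: 9/2

Derivation:
Old median = 12
After inserting x = 23: new sorted = [-7, -1, 10, 12, 21, 23, 24, 28]
New median = 33/2
Delta = 33/2 - 12 = 9/2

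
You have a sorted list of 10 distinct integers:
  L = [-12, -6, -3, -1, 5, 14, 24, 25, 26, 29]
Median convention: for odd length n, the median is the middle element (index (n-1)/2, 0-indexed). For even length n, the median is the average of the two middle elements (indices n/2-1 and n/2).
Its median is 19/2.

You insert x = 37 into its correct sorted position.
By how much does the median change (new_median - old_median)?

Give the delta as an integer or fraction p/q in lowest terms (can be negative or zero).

Old median = 19/2
After inserting x = 37: new sorted = [-12, -6, -3, -1, 5, 14, 24, 25, 26, 29, 37]
New median = 14
Delta = 14 - 19/2 = 9/2

Answer: 9/2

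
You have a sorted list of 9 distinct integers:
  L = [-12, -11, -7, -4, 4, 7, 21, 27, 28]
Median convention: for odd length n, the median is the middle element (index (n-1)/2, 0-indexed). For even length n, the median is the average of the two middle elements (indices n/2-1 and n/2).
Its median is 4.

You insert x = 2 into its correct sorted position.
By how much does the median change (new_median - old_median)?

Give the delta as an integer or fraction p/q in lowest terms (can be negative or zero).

Answer: -1

Derivation:
Old median = 4
After inserting x = 2: new sorted = [-12, -11, -7, -4, 2, 4, 7, 21, 27, 28]
New median = 3
Delta = 3 - 4 = -1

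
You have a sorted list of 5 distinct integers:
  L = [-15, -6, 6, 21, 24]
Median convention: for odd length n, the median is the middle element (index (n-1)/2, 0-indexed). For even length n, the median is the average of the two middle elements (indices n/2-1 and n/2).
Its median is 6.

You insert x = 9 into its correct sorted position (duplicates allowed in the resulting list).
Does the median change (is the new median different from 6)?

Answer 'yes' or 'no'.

Answer: yes

Derivation:
Old median = 6
Insert x = 9
New median = 15/2
Changed? yes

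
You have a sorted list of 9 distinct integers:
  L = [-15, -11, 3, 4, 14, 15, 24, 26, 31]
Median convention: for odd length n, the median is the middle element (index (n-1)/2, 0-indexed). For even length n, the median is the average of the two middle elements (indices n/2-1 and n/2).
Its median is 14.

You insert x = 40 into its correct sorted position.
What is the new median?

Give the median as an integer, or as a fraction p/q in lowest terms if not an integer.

Answer: 29/2

Derivation:
Old list (sorted, length 9): [-15, -11, 3, 4, 14, 15, 24, 26, 31]
Old median = 14
Insert x = 40
Old length odd (9). Middle was index 4 = 14.
New length even (10). New median = avg of two middle elements.
x = 40: 9 elements are < x, 0 elements are > x.
New sorted list: [-15, -11, 3, 4, 14, 15, 24, 26, 31, 40]
New median = 29/2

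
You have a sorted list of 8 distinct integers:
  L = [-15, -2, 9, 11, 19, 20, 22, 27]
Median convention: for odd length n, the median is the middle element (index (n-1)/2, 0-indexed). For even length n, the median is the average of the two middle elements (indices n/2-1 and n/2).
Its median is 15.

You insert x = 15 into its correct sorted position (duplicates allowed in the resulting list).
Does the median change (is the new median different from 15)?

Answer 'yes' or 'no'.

Old median = 15
Insert x = 15
New median = 15
Changed? no

Answer: no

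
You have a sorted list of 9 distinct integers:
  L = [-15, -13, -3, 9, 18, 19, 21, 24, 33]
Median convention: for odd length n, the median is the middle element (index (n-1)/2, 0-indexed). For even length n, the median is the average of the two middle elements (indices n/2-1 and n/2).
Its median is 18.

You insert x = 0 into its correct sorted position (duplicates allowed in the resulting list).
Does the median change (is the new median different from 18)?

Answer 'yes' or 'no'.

Answer: yes

Derivation:
Old median = 18
Insert x = 0
New median = 27/2
Changed? yes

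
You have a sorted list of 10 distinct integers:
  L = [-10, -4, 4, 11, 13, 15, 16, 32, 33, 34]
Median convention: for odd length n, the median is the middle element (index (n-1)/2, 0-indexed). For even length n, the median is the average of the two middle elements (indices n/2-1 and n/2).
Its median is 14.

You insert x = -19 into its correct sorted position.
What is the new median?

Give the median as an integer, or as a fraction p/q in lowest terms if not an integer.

Answer: 13

Derivation:
Old list (sorted, length 10): [-10, -4, 4, 11, 13, 15, 16, 32, 33, 34]
Old median = 14
Insert x = -19
Old length even (10). Middle pair: indices 4,5 = 13,15.
New length odd (11). New median = single middle element.
x = -19: 0 elements are < x, 10 elements are > x.
New sorted list: [-19, -10, -4, 4, 11, 13, 15, 16, 32, 33, 34]
New median = 13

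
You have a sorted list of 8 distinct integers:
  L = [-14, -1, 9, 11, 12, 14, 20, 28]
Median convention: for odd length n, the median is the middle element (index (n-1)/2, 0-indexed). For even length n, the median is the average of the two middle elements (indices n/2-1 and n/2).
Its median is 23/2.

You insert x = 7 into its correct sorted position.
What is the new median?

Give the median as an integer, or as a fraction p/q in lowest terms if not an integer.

Answer: 11

Derivation:
Old list (sorted, length 8): [-14, -1, 9, 11, 12, 14, 20, 28]
Old median = 23/2
Insert x = 7
Old length even (8). Middle pair: indices 3,4 = 11,12.
New length odd (9). New median = single middle element.
x = 7: 2 elements are < x, 6 elements are > x.
New sorted list: [-14, -1, 7, 9, 11, 12, 14, 20, 28]
New median = 11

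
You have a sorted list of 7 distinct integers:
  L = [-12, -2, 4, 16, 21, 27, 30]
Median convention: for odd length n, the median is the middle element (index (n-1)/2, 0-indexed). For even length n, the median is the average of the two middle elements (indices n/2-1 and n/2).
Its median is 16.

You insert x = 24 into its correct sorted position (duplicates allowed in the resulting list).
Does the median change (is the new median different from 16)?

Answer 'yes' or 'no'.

Answer: yes

Derivation:
Old median = 16
Insert x = 24
New median = 37/2
Changed? yes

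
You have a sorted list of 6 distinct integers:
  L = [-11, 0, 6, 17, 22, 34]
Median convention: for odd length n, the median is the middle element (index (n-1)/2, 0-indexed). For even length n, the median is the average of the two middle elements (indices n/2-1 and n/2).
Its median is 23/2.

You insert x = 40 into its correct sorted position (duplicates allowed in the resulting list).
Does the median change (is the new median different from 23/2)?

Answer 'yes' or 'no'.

Old median = 23/2
Insert x = 40
New median = 17
Changed? yes

Answer: yes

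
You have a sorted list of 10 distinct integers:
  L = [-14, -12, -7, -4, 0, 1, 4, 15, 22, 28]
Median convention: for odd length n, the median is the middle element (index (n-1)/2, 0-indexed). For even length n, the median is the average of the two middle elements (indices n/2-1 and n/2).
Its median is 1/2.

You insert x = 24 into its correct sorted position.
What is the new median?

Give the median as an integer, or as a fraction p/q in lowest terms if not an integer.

Old list (sorted, length 10): [-14, -12, -7, -4, 0, 1, 4, 15, 22, 28]
Old median = 1/2
Insert x = 24
Old length even (10). Middle pair: indices 4,5 = 0,1.
New length odd (11). New median = single middle element.
x = 24: 9 elements are < x, 1 elements are > x.
New sorted list: [-14, -12, -7, -4, 0, 1, 4, 15, 22, 24, 28]
New median = 1

Answer: 1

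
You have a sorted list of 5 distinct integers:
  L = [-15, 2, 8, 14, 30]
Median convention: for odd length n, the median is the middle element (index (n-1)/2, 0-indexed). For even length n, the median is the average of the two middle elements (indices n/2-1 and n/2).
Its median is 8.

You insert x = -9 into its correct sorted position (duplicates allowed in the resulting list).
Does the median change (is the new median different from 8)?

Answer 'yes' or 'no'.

Answer: yes

Derivation:
Old median = 8
Insert x = -9
New median = 5
Changed? yes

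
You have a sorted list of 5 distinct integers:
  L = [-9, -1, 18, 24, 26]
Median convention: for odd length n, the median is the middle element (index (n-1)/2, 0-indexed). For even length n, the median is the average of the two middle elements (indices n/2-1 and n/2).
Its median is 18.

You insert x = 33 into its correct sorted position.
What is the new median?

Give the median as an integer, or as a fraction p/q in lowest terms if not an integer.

Answer: 21

Derivation:
Old list (sorted, length 5): [-9, -1, 18, 24, 26]
Old median = 18
Insert x = 33
Old length odd (5). Middle was index 2 = 18.
New length even (6). New median = avg of two middle elements.
x = 33: 5 elements are < x, 0 elements are > x.
New sorted list: [-9, -1, 18, 24, 26, 33]
New median = 21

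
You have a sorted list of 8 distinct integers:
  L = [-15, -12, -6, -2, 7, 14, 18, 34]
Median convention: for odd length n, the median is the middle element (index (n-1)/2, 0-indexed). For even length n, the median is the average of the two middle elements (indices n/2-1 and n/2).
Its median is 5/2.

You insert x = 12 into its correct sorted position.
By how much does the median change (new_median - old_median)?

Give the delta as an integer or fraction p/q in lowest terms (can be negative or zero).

Answer: 9/2

Derivation:
Old median = 5/2
After inserting x = 12: new sorted = [-15, -12, -6, -2, 7, 12, 14, 18, 34]
New median = 7
Delta = 7 - 5/2 = 9/2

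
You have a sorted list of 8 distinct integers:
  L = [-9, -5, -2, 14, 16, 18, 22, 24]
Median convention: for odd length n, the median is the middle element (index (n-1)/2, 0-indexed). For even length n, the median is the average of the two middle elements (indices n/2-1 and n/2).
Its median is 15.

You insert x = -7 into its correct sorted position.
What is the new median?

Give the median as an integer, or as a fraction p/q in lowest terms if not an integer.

Answer: 14

Derivation:
Old list (sorted, length 8): [-9, -5, -2, 14, 16, 18, 22, 24]
Old median = 15
Insert x = -7
Old length even (8). Middle pair: indices 3,4 = 14,16.
New length odd (9). New median = single middle element.
x = -7: 1 elements are < x, 7 elements are > x.
New sorted list: [-9, -7, -5, -2, 14, 16, 18, 22, 24]
New median = 14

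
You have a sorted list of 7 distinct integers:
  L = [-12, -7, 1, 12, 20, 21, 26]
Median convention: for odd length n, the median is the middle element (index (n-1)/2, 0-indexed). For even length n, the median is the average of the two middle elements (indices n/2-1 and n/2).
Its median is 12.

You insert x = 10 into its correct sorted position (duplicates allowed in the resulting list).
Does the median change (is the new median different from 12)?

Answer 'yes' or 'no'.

Old median = 12
Insert x = 10
New median = 11
Changed? yes

Answer: yes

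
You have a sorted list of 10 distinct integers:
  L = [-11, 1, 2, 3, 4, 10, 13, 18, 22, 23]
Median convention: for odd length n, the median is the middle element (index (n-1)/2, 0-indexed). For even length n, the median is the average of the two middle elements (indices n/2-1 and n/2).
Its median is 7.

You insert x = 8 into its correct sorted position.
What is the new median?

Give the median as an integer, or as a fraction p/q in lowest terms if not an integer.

Answer: 8

Derivation:
Old list (sorted, length 10): [-11, 1, 2, 3, 4, 10, 13, 18, 22, 23]
Old median = 7
Insert x = 8
Old length even (10). Middle pair: indices 4,5 = 4,10.
New length odd (11). New median = single middle element.
x = 8: 5 elements are < x, 5 elements are > x.
New sorted list: [-11, 1, 2, 3, 4, 8, 10, 13, 18, 22, 23]
New median = 8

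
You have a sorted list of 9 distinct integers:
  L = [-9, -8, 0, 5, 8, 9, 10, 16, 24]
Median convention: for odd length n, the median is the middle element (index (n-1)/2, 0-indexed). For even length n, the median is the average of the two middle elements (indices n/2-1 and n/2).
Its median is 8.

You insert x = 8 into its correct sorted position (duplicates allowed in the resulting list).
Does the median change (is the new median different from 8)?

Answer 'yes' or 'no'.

Answer: no

Derivation:
Old median = 8
Insert x = 8
New median = 8
Changed? no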